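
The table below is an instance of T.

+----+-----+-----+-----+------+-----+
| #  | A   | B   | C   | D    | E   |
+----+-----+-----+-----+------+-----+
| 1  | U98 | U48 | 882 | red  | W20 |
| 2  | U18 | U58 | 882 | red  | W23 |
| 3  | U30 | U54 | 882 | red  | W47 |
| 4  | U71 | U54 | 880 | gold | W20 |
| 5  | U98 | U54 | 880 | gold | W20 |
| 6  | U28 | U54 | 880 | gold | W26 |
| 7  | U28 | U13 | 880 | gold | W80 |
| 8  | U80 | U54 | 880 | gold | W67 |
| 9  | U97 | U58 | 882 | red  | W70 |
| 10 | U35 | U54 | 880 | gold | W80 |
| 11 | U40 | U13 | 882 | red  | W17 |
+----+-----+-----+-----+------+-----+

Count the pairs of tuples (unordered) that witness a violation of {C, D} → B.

14

(C=882, D=red): violating pairs (1,2), (1,3), (1,9), (1,11), (2,3), (2,11), (3,9), (3,11), (9,11) — 9 pairs.
(C=880, D=gold): violating pairs (4,7), (5,7), (6,7), (7,8), (7,10) — 5 pairs.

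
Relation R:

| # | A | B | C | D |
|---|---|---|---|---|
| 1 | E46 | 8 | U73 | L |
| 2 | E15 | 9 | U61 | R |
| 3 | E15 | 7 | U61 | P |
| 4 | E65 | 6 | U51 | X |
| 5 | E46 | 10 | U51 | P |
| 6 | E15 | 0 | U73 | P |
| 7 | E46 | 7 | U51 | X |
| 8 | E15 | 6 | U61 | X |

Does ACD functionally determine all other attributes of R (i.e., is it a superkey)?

Yes

All 8 rows have distinct ACD values, so ACD → (all attributes) holds and ACD is a superkey.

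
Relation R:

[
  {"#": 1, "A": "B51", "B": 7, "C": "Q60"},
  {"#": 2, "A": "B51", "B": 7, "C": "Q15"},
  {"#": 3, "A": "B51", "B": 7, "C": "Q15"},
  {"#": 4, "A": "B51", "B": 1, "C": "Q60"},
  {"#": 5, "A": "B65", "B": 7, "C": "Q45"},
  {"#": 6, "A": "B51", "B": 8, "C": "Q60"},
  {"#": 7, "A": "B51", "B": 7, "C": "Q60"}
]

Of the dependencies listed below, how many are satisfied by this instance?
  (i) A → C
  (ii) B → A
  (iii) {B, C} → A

(i) A → C: A=B51: rows 1, 2, 3, 4, 6, 7 → C takes values {Q60, Q15} — violation — fails.
(ii) B → A: B=7: rows 1, 2, 3, 5, 7 → A takes values {B51, B65} — violation — fails.
(iii) {B, C} → A: every LHS value maps to a single RHS value — holds.
1 of the 3 dependencies holds.

1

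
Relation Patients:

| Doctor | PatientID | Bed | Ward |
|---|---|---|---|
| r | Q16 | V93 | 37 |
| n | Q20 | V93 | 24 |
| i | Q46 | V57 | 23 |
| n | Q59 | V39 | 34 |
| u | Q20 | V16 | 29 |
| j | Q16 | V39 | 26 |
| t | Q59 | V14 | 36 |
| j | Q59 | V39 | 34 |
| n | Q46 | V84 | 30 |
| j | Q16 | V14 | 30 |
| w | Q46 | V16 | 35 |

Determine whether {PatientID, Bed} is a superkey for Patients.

Two distinct rows share (PatientID=Q59, Bed=V39), so {PatientID, Bed} does not determine every attribute — not a superkey.

No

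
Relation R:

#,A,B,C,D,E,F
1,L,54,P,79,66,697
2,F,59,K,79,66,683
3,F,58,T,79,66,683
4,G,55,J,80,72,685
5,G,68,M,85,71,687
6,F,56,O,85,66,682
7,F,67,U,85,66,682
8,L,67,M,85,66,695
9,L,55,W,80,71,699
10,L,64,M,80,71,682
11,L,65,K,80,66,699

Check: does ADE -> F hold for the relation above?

No

(A=L, D=79, E=66): row 1 → F = 697 ✓
(A=F, D=79, E=66): rows 2, 3 → F = 683, 683 ✓
(A=G, D=80, E=72): row 4 → F = 685 ✓
(A=G, D=85, E=71): row 5 → F = 687 ✓
(A=F, D=85, E=66): rows 6, 7 → F = 682, 682 ✓
(A=L, D=85, E=66): row 8 → F = 695 ✓
(A=L, D=80, E=71): rows 9, 10 → F takes values {699, 682} — violation
(A=L, D=80, E=66): row 11 → F = 699 ✓
Two rows agree on ADE but differ on F, so ADE -> F does not hold.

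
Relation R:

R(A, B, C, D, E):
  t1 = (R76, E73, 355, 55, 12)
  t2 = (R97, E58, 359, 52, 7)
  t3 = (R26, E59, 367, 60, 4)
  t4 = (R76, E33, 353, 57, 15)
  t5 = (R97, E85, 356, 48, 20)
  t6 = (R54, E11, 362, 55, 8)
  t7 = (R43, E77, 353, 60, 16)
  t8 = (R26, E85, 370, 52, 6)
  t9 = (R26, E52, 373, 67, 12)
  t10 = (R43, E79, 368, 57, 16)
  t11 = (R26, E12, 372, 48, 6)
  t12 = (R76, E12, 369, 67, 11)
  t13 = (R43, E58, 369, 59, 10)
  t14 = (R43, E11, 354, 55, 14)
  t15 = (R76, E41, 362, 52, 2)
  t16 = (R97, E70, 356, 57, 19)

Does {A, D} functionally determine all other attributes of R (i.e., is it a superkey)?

All 16 rows have distinct {A, D} values, so {A, D} → (all attributes) holds and {A, D} is a superkey.

Yes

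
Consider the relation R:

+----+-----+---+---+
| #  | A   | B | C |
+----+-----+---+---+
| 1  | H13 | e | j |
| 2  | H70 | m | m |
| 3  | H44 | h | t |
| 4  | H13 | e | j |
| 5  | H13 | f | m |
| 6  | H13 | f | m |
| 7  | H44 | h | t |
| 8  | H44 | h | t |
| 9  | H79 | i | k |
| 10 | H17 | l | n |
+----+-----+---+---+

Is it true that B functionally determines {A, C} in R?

B=e: rows 1, 4 → {A,C} = (H13, j), (H13, j) ✓
B=m: row 2 → {A,C} = (H70, m) ✓
B=h: rows 3, 7, 8 → {A,C} = (H44, t), (H44, t), (H44, t) ✓
B=f: rows 5, 6 → {A,C} = (H13, m), (H13, m) ✓
B=i: row 9 → {A,C} = (H79, k) ✓
B=l: row 10 → {A,C} = (H17, n) ✓
Every B value is associated with a single {A, C} value, so B -> {A, C} holds.

Yes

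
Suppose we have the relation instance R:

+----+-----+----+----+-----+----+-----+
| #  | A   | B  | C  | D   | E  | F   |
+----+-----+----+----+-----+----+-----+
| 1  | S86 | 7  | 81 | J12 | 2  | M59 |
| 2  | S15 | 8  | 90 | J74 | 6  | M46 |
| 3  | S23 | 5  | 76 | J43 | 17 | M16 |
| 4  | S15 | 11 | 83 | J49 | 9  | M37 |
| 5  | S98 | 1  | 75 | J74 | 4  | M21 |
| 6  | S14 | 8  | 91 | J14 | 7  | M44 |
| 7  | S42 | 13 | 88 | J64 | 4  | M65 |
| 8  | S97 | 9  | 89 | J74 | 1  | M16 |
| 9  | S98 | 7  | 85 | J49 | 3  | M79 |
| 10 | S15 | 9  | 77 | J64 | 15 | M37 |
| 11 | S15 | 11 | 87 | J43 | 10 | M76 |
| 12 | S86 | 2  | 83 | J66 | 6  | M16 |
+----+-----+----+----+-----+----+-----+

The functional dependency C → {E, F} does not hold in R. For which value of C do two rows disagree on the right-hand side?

C=81: row 1 → {E,F} = (2, M59) ✓
C=90: row 2 → {E,F} = (6, M46) ✓
C=76: row 3 → {E,F} = (17, M16) ✓
C=83: rows 4, 12 → {E,F} takes values {(9, M37), (6, M16)} — violation
C=75: row 5 → {E,F} = (4, M21) ✓
C=91: row 6 → {E,F} = (7, M44) ✓
C=88: row 7 → {E,F} = (4, M65) ✓
C=89: row 8 → {E,F} = (1, M16) ✓
C=85: row 9 → {E,F} = (3, M79) ✓
C=77: row 10 → {E,F} = (15, M37) ✓
C=87: row 11 → {E,F} = (10, M76) ✓
The only C value with inconsistent RHS is C=83.

83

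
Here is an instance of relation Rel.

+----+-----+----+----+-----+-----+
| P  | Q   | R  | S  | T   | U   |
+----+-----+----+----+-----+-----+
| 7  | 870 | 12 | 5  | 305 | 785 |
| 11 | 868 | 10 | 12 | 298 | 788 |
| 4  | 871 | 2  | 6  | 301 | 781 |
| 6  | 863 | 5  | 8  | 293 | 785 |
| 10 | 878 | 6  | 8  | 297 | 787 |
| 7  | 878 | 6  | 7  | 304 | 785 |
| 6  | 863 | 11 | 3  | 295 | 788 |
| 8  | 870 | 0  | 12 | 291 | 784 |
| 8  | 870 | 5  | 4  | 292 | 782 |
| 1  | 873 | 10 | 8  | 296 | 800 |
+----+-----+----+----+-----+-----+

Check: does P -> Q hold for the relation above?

P=7: 2 rows → Q takes values {870, 878} — violation
P=11: 1 row → Q = 868 ✓
P=4: 1 row → Q = 871 ✓
P=6: 2 rows → Q = 863, 863 ✓
P=10: 1 row → Q = 878 ✓
P=8: 2 rows → Q = 870, 870 ✓
P=1: 1 row → Q = 873 ✓
Two rows agree on P but differ on Q, so P -> Q does not hold.

No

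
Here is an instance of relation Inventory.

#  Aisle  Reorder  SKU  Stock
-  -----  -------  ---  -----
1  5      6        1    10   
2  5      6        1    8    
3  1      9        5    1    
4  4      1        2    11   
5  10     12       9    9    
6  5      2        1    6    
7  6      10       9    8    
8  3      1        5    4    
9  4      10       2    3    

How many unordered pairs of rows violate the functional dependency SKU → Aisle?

2

SKU=1: all 3 rows agree on Aisle — 0 pairs.
SKU=5: violating pairs (3,8) — 1 pair.
SKU=2: all 2 rows agree on Aisle — 0 pairs.
SKU=9: violating pairs (5,7) — 1 pair.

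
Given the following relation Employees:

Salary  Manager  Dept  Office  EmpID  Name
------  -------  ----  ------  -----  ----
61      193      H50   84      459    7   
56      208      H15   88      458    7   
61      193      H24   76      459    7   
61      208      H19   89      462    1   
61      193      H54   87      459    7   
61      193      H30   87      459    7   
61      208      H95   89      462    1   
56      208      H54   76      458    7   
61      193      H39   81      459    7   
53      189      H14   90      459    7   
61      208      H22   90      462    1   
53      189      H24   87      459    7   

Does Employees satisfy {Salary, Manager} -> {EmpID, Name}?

Yes

(Salary=61, Manager=193): 5 rows → {EmpID,Name} = (459, 7), (459, 7), (459, 7), (459, 7), (459, 7) ✓
(Salary=56, Manager=208): 2 rows → {EmpID,Name} = (458, 7), (458, 7) ✓
(Salary=61, Manager=208): 3 rows → {EmpID,Name} = (462, 1), (462, 1), (462, 1) ✓
(Salary=53, Manager=189): 2 rows → {EmpID,Name} = (459, 7), (459, 7) ✓
Every {Salary, Manager} value is associated with a single {EmpID, Name} value, so {Salary, Manager} -> {EmpID, Name} holds.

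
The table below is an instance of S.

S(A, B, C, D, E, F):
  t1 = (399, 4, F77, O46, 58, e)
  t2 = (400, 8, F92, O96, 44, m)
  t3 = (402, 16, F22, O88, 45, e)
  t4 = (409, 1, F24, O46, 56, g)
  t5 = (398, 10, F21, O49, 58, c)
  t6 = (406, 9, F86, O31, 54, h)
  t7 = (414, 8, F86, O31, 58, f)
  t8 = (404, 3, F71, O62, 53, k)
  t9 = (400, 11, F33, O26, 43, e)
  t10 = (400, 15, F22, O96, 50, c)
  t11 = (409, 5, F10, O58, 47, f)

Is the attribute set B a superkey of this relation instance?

Rows 2 and 7 have the same B value B=8 but are distinct tuples, so B does not determine every attribute — not a superkey.

No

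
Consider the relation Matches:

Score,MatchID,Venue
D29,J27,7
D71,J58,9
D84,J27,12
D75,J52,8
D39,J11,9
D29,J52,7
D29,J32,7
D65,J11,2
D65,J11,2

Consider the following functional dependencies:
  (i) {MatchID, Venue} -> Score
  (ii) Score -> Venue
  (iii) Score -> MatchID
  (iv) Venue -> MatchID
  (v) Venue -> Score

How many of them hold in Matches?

(i) {MatchID, Venue} -> Score: every LHS value maps to a single RHS value — holds.
(ii) Score -> Venue: every LHS value maps to a single RHS value — holds.
(iii) Score -> MatchID: Score=D29: 3 rows → MatchID takes values {J27, J52, J32} — violation — fails.
(iv) Venue -> MatchID: Venue=7: 3 rows → MatchID takes values {J27, J52, J32} — violation; Venue=9: 2 rows → MatchID takes values {J58, J11} — violation — fails.
(v) Venue -> Score: Venue=9: 2 rows → Score takes values {D71, D39} — violation — fails.
2 of the 5 dependencies hold.

2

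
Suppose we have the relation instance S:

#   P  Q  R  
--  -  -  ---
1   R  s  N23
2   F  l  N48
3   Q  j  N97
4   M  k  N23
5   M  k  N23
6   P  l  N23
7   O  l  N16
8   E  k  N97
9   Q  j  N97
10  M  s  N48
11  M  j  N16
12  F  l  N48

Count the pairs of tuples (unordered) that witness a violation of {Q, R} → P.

0

(Q=l, R=N48): all 2 rows agree on P — 0 pairs.
(Q=j, R=N97): all 2 rows agree on P — 0 pairs.
(Q=k, R=N23): all 2 rows agree on P — 0 pairs.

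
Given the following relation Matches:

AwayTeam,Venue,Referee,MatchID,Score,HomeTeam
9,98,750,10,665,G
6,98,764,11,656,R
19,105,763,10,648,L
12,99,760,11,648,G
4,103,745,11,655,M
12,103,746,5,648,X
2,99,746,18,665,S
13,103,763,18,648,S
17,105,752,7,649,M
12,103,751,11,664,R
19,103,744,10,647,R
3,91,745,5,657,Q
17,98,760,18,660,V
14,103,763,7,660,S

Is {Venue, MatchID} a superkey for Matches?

No

Two distinct rows share (Venue=103, MatchID=11), so {Venue, MatchID} does not determine every attribute — not a superkey.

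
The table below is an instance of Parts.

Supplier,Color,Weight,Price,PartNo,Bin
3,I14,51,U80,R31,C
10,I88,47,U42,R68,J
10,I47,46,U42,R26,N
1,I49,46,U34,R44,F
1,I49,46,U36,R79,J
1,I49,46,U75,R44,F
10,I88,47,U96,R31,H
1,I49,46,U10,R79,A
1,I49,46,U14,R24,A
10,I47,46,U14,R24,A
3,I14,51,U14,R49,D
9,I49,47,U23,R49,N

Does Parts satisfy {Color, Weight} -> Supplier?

(Color=I14, Weight=51): 2 rows → Supplier = 3, 3 ✓
(Color=I88, Weight=47): 2 rows → Supplier = 10, 10 ✓
(Color=I47, Weight=46): 2 rows → Supplier = 10, 10 ✓
(Color=I49, Weight=46): 5 rows → Supplier = 1, 1, 1, 1, 1 ✓
(Color=I49, Weight=47): 1 row → Supplier = 9 ✓
Every {Color, Weight} value is associated with a single Supplier value, so {Color, Weight} -> Supplier holds.

Yes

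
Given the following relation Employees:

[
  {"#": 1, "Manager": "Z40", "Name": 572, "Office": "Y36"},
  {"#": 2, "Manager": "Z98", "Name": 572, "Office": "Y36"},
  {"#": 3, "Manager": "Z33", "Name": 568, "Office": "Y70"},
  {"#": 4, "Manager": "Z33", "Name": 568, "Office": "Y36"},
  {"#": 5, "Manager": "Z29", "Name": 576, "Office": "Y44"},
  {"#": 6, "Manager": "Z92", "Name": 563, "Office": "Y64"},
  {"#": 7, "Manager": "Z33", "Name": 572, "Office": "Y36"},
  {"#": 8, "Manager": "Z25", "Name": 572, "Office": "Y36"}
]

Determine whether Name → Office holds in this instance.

Name=572: rows 1, 2, 7, 8 → Office = Y36, Y36, Y36, Y36 ✓
Name=568: rows 3, 4 → Office takes values {Y70, Y36} — violation
Name=576: row 5 → Office = Y44 ✓
Name=563: row 6 → Office = Y64 ✓
Two rows agree on Name but differ on Office, so Name → Office does not hold.

No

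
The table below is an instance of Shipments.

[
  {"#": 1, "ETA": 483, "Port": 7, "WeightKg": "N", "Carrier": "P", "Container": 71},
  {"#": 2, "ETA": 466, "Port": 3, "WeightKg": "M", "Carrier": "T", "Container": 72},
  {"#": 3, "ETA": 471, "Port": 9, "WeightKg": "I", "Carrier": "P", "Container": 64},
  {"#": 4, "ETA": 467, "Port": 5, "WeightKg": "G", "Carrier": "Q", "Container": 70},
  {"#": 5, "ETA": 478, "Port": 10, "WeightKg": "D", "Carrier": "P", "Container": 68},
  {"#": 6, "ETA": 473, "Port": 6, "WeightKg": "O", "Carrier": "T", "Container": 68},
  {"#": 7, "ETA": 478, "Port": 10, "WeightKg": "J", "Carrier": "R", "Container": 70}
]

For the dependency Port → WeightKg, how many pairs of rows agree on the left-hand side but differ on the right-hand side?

Port=10: violating pairs (5,7) — 1 pair.

1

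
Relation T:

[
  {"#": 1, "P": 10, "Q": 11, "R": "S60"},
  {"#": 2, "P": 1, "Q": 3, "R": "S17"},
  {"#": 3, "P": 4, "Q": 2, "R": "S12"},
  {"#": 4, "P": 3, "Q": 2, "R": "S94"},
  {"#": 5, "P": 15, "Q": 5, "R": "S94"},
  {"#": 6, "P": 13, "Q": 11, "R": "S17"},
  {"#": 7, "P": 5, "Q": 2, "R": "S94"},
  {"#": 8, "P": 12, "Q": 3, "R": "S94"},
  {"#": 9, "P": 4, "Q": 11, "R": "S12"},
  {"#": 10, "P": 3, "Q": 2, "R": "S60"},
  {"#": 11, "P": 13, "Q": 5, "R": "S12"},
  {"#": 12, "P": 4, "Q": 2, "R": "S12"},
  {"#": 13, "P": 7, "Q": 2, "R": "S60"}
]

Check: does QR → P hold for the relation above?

(Q=11, R=S60): row 1 → P = 10 ✓
(Q=3, R=S17): row 2 → P = 1 ✓
(Q=2, R=S12): rows 3, 12 → P = 4, 4 ✓
(Q=2, R=S94): rows 4, 7 → P takes values {3, 5} — violation
(Q=5, R=S94): row 5 → P = 15 ✓
(Q=11, R=S17): row 6 → P = 13 ✓
(Q=3, R=S94): row 8 → P = 12 ✓
(Q=11, R=S12): row 9 → P = 4 ✓
(Q=2, R=S60): rows 10, 13 → P takes values {3, 7} — violation
(Q=5, R=S12): row 11 → P = 13 ✓
Two rows agree on QR but differ on P, so QR → P does not hold.

No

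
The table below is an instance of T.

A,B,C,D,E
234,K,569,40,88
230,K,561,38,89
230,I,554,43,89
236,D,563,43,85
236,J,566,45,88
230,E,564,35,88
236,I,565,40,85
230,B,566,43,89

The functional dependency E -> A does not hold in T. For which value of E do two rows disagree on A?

88

E=88: 3 rows → A takes values {234, 236, 230} — violation
E=89: 3 rows → A = 230, 230, 230 ✓
E=85: 2 rows → A = 236, 236 ✓
The only E value with inconsistent A is E=88.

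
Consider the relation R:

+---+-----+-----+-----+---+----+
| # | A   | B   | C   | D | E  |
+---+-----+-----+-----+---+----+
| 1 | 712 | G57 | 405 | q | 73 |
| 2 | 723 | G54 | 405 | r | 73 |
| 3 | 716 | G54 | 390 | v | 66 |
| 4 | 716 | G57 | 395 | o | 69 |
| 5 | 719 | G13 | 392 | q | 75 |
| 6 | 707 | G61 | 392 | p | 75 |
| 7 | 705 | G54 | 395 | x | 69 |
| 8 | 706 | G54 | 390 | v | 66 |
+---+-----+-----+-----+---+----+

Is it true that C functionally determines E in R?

C=405: rows 1, 2 → E = 73, 73 ✓
C=390: rows 3, 8 → E = 66, 66 ✓
C=395: rows 4, 7 → E = 69, 69 ✓
C=392: rows 5, 6 → E = 75, 75 ✓
Every C value is associated with a single E value, so C → E holds.

Yes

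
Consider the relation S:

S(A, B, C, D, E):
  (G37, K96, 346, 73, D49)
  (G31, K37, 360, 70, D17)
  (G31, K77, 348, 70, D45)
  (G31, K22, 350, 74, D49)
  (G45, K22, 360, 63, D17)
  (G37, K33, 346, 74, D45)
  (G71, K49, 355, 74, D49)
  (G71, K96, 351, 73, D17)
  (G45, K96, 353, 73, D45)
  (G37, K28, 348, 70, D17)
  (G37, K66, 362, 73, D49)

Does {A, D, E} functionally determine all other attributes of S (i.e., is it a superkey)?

No

Two distinct rows share (A=G37, D=73, E=D49), so {A, D, E} does not determine every attribute — not a superkey.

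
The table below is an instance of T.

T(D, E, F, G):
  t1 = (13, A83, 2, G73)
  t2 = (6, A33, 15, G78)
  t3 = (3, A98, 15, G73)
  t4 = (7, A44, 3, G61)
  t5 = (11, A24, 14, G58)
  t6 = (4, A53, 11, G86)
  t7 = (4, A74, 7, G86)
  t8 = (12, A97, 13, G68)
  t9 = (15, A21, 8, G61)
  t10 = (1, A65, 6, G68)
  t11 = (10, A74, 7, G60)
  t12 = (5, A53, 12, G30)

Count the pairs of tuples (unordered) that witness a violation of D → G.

D=4: all 2 rows agree on G — 0 pairs.

0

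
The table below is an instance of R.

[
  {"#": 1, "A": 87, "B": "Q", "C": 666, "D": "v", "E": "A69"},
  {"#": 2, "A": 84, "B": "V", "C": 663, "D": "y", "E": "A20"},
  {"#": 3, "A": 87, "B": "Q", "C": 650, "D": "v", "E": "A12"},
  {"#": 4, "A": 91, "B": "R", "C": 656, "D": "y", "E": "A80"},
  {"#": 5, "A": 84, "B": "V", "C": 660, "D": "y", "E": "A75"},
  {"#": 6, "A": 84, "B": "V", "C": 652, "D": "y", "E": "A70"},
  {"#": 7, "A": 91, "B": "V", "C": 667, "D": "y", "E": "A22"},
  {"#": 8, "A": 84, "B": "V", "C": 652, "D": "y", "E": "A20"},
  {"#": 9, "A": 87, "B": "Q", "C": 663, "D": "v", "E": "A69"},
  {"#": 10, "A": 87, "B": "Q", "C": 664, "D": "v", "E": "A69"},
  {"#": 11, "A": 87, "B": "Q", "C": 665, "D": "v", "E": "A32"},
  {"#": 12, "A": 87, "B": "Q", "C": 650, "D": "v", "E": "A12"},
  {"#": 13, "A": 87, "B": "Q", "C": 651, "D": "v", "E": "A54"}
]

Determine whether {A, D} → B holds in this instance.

No

(A=87, D=v): rows 1, 3, 9, 10, 11, 12, 13 → B = Q, Q, Q, Q, Q, Q, Q ✓
(A=84, D=y): rows 2, 5, 6, 8 → B = V, V, V, V ✓
(A=91, D=y): rows 4, 7 → B takes values {R, V} — violation
Two rows agree on {A, D} but differ on B, so {A, D} → B does not hold.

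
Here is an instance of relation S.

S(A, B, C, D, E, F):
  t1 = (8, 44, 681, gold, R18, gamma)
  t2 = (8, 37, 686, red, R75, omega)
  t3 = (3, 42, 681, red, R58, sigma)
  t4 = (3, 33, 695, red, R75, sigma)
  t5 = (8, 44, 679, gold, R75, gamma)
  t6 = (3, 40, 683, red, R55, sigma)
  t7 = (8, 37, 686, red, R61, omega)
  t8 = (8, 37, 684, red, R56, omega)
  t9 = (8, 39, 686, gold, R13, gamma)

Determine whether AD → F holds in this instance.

Yes

(A=8, D=gold): rows 1, 5, 9 → F = gamma, gamma, gamma ✓
(A=8, D=red): rows 2, 7, 8 → F = omega, omega, omega ✓
(A=3, D=red): rows 3, 4, 6 → F = sigma, sigma, sigma ✓
Every AD value is associated with a single F value, so AD → F holds.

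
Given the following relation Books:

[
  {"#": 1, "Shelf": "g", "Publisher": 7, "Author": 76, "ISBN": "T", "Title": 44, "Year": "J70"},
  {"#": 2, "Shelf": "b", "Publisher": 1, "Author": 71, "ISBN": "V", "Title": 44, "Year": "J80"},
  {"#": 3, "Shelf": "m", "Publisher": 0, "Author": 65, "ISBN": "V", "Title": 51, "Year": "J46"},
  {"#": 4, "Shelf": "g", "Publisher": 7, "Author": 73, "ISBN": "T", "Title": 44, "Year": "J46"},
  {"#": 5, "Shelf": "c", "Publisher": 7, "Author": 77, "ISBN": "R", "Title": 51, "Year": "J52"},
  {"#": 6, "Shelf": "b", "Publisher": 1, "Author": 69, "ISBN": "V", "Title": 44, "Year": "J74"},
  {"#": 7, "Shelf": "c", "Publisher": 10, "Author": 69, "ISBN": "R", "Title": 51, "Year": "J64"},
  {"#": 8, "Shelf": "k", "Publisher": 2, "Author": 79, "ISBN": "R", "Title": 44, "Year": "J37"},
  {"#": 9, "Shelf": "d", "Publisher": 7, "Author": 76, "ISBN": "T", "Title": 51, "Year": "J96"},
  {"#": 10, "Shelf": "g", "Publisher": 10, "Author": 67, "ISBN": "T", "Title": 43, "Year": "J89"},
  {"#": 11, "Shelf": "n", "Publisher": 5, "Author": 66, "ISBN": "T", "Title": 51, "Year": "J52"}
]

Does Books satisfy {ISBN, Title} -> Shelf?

(ISBN=T, Title=44): rows 1, 4 → Shelf = g, g ✓
(ISBN=V, Title=44): rows 2, 6 → Shelf = b, b ✓
(ISBN=V, Title=51): row 3 → Shelf = m ✓
(ISBN=R, Title=51): rows 5, 7 → Shelf = c, c ✓
(ISBN=R, Title=44): row 8 → Shelf = k ✓
(ISBN=T, Title=51): rows 9, 11 → Shelf takes values {d, n} — violation
(ISBN=T, Title=43): row 10 → Shelf = g ✓
Two rows agree on {ISBN, Title} but differ on Shelf, so {ISBN, Title} -> Shelf does not hold.

No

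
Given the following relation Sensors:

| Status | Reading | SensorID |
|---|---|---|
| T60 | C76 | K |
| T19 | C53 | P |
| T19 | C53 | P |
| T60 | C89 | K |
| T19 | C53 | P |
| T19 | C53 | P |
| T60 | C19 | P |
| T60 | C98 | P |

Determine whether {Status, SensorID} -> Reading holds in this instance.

No

(Status=T60, SensorID=K): 2 rows → Reading takes values {C76, C89} — violation
(Status=T19, SensorID=P): 4 rows → Reading = C53, C53, C53, C53 ✓
(Status=T60, SensorID=P): 2 rows → Reading takes values {C19, C98} — violation
Two rows agree on {Status, SensorID} but differ on Reading, so {Status, SensorID} -> Reading does not hold.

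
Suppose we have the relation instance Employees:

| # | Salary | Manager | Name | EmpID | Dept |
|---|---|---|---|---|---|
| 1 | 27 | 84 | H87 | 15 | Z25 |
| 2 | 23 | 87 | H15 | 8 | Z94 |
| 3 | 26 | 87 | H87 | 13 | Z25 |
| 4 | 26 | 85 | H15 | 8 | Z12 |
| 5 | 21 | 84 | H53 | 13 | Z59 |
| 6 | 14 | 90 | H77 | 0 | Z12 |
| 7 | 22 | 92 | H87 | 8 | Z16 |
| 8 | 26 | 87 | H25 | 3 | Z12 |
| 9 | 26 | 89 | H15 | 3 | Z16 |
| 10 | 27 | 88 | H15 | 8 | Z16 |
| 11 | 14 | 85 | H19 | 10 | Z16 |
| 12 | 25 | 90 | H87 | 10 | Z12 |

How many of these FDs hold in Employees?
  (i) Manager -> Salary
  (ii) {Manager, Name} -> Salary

1

(i) Manager -> Salary: Manager=84: rows 1, 5 → Salary takes values {27, 21} — violation; Manager=87: rows 2, 3, 8 → Salary takes values {23, 26} — violation; Manager=85: rows 4, 11 → Salary takes values {26, 14} — violation; Manager=90: rows 6, 12 → Salary takes values {14, 25} — violation — fails.
(ii) {Manager, Name} -> Salary: every LHS value maps to a single RHS value — holds.
1 of the 2 dependencies holds.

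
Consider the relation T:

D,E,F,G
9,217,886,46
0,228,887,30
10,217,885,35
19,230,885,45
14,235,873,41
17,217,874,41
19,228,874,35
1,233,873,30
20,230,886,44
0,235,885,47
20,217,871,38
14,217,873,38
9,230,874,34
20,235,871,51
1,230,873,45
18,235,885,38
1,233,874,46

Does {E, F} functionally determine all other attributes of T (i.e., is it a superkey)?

No

Two distinct rows share (E=235, F=885), so {E, F} does not determine every attribute — not a superkey.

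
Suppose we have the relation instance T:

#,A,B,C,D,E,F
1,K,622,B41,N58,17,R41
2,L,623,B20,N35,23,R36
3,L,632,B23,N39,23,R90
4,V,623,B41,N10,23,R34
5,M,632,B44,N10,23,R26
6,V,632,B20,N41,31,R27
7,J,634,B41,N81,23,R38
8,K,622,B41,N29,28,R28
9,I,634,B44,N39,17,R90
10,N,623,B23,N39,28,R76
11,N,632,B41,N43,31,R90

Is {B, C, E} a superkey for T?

All 11 rows have distinct {B, C, E} values, so {B, C, E} → (all attributes) holds and {B, C, E} is a superkey.

Yes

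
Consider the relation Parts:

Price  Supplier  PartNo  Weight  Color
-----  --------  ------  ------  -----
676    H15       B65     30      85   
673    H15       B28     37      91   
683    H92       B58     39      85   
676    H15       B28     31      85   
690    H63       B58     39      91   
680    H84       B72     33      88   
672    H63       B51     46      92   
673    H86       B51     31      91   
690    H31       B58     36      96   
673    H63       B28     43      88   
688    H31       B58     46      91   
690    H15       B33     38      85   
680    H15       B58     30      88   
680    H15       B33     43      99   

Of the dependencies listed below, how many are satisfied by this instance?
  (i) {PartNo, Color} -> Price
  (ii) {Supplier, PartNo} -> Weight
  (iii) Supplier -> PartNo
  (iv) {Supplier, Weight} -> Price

0

(i) {PartNo, Color} -> Price: (PartNo=B58, Color=91): 2 rows → Price takes values {690, 688} — violation — fails.
(ii) {Supplier, PartNo} -> Weight: (Supplier=H15, PartNo=B28): 2 rows → Weight takes values {37, 31} — violation; (Supplier=H31, PartNo=B58): 2 rows → Weight takes values {36, 46} — violation; (Supplier=H15, PartNo=B33): 2 rows → Weight takes values {38, 43} — violation — fails.
(iii) Supplier -> PartNo: Supplier=H15: 6 rows → PartNo takes values {B65, B28, B33, B58} — violation; Supplier=H63: 3 rows → PartNo takes values {B58, B51, B28} — violation — fails.
(iv) {Supplier, Weight} -> Price: (Supplier=H15, Weight=30): 2 rows → Price takes values {676, 680} — violation — fails.
None of the 4 dependencies hold.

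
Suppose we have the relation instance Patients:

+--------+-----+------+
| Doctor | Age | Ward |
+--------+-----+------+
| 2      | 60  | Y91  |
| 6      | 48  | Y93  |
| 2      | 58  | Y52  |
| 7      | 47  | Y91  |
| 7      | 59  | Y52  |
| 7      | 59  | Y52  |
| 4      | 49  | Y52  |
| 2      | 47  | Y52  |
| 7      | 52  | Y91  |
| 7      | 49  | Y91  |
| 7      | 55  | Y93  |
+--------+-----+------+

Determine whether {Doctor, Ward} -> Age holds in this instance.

No

(Doctor=2, Ward=Y91): 1 row → Age = 60 ✓
(Doctor=6, Ward=Y93): 1 row → Age = 48 ✓
(Doctor=2, Ward=Y52): 2 rows → Age takes values {58, 47} — violation
(Doctor=7, Ward=Y91): 3 rows → Age takes values {47, 52, 49} — violation
(Doctor=7, Ward=Y52): 2 rows → Age = 59, 59 ✓
(Doctor=4, Ward=Y52): 1 row → Age = 49 ✓
(Doctor=7, Ward=Y93): 1 row → Age = 55 ✓
Two rows agree on {Doctor, Ward} but differ on Age, so {Doctor, Ward} -> Age does not hold.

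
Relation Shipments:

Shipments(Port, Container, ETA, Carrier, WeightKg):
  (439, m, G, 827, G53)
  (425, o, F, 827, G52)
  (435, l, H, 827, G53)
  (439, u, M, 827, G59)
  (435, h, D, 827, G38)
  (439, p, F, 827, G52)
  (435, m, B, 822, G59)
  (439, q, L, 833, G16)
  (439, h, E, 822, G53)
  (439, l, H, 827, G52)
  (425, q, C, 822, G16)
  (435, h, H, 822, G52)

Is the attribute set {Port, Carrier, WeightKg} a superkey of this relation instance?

Two distinct rows share (Port=439, Carrier=827, WeightKg=G52), so {Port, Carrier, WeightKg} does not determine every attribute — not a superkey.

No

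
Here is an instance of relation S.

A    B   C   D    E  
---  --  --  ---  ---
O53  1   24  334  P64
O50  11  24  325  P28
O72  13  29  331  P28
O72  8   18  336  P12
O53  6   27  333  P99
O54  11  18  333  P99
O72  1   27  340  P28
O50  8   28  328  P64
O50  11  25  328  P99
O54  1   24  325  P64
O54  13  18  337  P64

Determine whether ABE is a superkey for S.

Yes

All 11 rows have distinct ABE values, so ABE → (all attributes) holds and ABE is a superkey.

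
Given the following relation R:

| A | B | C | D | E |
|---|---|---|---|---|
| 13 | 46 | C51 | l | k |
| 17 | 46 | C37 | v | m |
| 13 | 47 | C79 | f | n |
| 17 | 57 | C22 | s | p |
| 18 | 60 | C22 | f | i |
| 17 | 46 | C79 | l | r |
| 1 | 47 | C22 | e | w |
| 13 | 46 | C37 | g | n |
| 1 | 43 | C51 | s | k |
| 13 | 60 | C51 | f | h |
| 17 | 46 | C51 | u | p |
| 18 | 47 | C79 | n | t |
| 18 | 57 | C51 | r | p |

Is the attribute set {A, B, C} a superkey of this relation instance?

Yes

All 13 rows have distinct {A, B, C} values, so {A, B, C} → (all attributes) holds and {A, B, C} is a superkey.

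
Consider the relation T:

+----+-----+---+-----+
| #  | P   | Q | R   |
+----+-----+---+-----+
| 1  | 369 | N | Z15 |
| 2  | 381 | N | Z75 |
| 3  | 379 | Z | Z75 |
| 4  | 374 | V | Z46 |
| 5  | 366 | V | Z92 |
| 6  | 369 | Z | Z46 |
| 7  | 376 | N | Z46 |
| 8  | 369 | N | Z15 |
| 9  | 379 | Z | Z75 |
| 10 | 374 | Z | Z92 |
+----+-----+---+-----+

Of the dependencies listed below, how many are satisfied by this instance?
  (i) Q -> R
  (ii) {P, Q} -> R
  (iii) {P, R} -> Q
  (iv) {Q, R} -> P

3

(i) Q -> R: Q=N: rows 1, 2, 7, 8 → R takes values {Z15, Z75, Z46} — violation; Q=Z: rows 3, 6, 9, 10 → R takes values {Z75, Z46, Z92} — violation; Q=V: rows 4, 5 → R takes values {Z46, Z92} — violation — fails.
(ii) {P, Q} -> R: every LHS value maps to a single RHS value — holds.
(iii) {P, R} -> Q: every LHS value maps to a single RHS value — holds.
(iv) {Q, R} -> P: every LHS value maps to a single RHS value — holds.
3 of the 4 dependencies hold.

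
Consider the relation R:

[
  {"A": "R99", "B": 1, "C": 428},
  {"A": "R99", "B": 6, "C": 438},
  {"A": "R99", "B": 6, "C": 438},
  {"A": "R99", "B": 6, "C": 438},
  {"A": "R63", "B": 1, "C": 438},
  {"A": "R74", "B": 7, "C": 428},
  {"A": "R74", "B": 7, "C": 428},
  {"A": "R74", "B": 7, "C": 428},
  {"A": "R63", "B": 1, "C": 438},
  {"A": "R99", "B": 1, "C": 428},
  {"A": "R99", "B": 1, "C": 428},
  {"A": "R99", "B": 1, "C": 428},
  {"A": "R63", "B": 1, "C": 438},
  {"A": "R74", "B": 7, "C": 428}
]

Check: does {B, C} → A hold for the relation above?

Yes

(B=1, C=428): 4 rows → A = R99, R99, R99, R99 ✓
(B=6, C=438): 3 rows → A = R99, R99, R99 ✓
(B=1, C=438): 3 rows → A = R63, R63, R63 ✓
(B=7, C=428): 4 rows → A = R74, R74, R74, R74 ✓
Every {B, C} value is associated with a single A value, so {B, C} → A holds.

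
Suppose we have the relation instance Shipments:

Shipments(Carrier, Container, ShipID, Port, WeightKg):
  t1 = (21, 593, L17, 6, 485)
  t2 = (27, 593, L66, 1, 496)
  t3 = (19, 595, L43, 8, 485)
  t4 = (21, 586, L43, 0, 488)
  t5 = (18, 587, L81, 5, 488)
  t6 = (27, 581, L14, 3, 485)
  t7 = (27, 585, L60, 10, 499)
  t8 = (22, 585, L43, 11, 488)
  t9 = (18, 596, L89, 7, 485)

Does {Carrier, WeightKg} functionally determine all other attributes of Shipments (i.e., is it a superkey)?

All 9 rows have distinct {Carrier, WeightKg} values, so {Carrier, WeightKg} → (all attributes) holds and {Carrier, WeightKg} is a superkey.

Yes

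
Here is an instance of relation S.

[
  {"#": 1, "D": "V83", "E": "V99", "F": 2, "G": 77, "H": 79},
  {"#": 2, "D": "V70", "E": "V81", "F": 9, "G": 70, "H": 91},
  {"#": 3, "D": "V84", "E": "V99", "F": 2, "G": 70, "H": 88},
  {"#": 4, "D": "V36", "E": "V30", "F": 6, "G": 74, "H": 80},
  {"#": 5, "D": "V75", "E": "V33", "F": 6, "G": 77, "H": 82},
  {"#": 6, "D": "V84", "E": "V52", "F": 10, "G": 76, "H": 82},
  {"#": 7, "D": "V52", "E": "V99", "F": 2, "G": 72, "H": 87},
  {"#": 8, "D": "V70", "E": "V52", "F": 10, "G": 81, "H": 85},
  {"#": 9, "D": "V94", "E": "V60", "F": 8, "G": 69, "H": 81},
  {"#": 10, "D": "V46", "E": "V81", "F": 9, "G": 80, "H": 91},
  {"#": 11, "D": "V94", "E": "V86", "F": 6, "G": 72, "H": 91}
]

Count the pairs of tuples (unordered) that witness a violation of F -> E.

F=2: all 3 rows agree on E — 0 pairs.
F=9: all 2 rows agree on E — 0 pairs.
F=6: violating pairs (4,5), (4,11), (5,11) — 3 pairs.
F=10: all 2 rows agree on E — 0 pairs.

3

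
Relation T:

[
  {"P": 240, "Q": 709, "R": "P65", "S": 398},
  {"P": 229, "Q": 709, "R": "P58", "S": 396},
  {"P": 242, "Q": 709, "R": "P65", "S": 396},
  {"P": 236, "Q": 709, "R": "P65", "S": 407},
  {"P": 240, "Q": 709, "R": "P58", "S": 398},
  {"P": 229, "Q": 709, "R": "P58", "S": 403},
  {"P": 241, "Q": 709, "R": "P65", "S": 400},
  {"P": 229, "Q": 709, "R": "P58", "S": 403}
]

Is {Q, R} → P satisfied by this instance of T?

(Q=709, R=P65): 4 rows → P takes values {240, 242, 236, 241} — violation
(Q=709, R=P58): 4 rows → P takes values {229, 240} — violation
Two rows agree on {Q, R} but differ on P, so {Q, R} → P does not hold.

No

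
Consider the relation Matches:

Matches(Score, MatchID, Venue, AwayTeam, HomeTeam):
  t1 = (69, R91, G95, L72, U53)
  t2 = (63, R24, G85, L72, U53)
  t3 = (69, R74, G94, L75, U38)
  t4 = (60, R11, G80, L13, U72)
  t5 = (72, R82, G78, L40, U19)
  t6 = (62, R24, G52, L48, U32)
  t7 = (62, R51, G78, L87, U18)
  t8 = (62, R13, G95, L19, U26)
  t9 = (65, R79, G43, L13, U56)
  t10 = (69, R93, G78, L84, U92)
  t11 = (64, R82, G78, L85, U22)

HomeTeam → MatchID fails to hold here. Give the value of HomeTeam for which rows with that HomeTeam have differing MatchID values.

HomeTeam=U53: rows 1, 2 → MatchID takes values {R91, R24} — violation
HomeTeam=U38: row 3 → MatchID = R74 ✓
HomeTeam=U72: row 4 → MatchID = R11 ✓
HomeTeam=U19: row 5 → MatchID = R82 ✓
HomeTeam=U32: row 6 → MatchID = R24 ✓
HomeTeam=U18: row 7 → MatchID = R51 ✓
HomeTeam=U26: row 8 → MatchID = R13 ✓
HomeTeam=U56: row 9 → MatchID = R79 ✓
HomeTeam=U92: row 10 → MatchID = R93 ✓
HomeTeam=U22: row 11 → MatchID = R82 ✓
The only HomeTeam value with inconsistent MatchID is HomeTeam=U53.

U53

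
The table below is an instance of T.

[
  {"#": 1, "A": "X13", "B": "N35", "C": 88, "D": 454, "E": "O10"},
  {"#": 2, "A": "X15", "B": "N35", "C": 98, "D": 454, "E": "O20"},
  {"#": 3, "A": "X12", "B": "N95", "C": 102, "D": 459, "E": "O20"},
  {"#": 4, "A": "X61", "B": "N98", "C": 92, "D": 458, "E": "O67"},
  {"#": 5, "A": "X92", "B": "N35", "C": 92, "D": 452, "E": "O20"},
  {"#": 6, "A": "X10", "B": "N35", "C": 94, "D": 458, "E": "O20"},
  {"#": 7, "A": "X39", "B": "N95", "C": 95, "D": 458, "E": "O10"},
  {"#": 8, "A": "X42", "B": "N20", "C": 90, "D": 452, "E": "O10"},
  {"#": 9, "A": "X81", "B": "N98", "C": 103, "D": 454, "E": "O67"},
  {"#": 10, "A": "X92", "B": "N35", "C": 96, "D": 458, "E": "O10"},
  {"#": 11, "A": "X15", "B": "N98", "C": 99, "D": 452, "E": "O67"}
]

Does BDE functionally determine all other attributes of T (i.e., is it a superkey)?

Yes

All 11 rows have distinct BDE values, so BDE → (all attributes) holds and BDE is a superkey.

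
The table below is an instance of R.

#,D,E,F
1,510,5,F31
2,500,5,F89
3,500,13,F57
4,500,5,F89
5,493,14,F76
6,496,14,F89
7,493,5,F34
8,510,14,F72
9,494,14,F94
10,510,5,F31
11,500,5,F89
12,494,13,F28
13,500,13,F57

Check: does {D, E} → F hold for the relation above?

(D=510, E=5): rows 1, 10 → F = F31, F31 ✓
(D=500, E=5): rows 2, 4, 11 → F = F89, F89, F89 ✓
(D=500, E=13): rows 3, 13 → F = F57, F57 ✓
(D=493, E=14): row 5 → F = F76 ✓
(D=496, E=14): row 6 → F = F89 ✓
(D=493, E=5): row 7 → F = F34 ✓
(D=510, E=14): row 8 → F = F72 ✓
(D=494, E=14): row 9 → F = F94 ✓
(D=494, E=13): row 12 → F = F28 ✓
Every {D, E} value is associated with a single F value, so {D, E} → F holds.

Yes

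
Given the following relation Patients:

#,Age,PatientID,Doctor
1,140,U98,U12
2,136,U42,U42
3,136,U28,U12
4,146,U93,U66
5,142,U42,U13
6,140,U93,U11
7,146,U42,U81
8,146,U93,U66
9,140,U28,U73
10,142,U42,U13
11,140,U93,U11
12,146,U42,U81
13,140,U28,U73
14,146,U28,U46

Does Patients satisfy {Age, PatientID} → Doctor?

(Age=140, PatientID=U98): row 1 → Doctor = U12 ✓
(Age=136, PatientID=U42): row 2 → Doctor = U42 ✓
(Age=136, PatientID=U28): row 3 → Doctor = U12 ✓
(Age=146, PatientID=U93): rows 4, 8 → Doctor = U66, U66 ✓
(Age=142, PatientID=U42): rows 5, 10 → Doctor = U13, U13 ✓
(Age=140, PatientID=U93): rows 6, 11 → Doctor = U11, U11 ✓
(Age=146, PatientID=U42): rows 7, 12 → Doctor = U81, U81 ✓
(Age=140, PatientID=U28): rows 9, 13 → Doctor = U73, U73 ✓
(Age=146, PatientID=U28): row 14 → Doctor = U46 ✓
Every {Age, PatientID} value is associated with a single Doctor value, so {Age, PatientID} → Doctor holds.

Yes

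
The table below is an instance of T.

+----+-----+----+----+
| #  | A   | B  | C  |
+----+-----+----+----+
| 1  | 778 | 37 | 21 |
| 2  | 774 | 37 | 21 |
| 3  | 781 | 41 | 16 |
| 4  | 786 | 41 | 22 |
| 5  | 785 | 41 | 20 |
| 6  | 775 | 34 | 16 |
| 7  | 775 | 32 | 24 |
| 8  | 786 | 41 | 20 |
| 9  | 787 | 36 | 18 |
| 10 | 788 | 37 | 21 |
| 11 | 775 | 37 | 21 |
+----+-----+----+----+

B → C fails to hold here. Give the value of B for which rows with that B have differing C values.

B=37: rows 1, 2, 10, 11 → C = 21, 21, 21, 21 ✓
B=41: rows 3, 4, 5, 8 → C takes values {16, 22, 20} — violation
B=34: row 6 → C = 16 ✓
B=32: row 7 → C = 24 ✓
B=36: row 9 → C = 18 ✓
The only B value with inconsistent C is B=41.

41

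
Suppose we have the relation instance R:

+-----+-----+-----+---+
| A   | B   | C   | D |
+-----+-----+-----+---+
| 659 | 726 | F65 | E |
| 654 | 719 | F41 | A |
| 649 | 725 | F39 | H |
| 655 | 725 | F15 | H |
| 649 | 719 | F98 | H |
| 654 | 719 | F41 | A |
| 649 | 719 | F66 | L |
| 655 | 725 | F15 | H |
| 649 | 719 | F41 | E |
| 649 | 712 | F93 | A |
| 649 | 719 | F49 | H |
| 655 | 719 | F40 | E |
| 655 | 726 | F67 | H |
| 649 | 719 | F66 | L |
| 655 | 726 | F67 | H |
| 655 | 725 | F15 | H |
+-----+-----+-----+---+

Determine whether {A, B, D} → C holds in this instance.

(A=659, B=726, D=E): 1 row → C = F65 ✓
(A=654, B=719, D=A): 2 rows → C = F41, F41 ✓
(A=649, B=725, D=H): 1 row → C = F39 ✓
(A=655, B=725, D=H): 3 rows → C = F15, F15, F15 ✓
(A=649, B=719, D=H): 2 rows → C takes values {F98, F49} — violation
(A=649, B=719, D=L): 2 rows → C = F66, F66 ✓
(A=649, B=719, D=E): 1 row → C = F41 ✓
(A=649, B=712, D=A): 1 row → C = F93 ✓
(A=655, B=719, D=E): 1 row → C = F40 ✓
(A=655, B=726, D=H): 2 rows → C = F67, F67 ✓
Two rows agree on {A, B, D} but differ on C, so {A, B, D} → C does not hold.

No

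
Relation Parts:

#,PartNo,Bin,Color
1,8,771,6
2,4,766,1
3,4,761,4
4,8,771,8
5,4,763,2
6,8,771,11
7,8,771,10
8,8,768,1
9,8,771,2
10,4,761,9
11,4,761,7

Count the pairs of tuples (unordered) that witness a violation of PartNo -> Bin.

12

PartNo=8: violating pairs (1,8), (4,8), (6,8), (7,8), (8,9) — 5 pairs.
PartNo=4: violating pairs (2,3), (2,5), (2,10), (2,11), (3,5), (5,10), (5,11) — 7 pairs.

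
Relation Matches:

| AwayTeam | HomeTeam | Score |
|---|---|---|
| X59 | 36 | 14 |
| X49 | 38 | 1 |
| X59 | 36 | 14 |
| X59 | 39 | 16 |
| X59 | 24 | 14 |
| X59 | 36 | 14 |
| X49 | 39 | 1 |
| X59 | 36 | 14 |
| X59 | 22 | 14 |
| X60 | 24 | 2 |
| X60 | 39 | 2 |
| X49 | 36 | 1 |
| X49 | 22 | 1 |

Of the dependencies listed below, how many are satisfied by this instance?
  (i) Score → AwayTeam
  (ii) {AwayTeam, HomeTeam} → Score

(i) Score → AwayTeam: every LHS value maps to a single RHS value — holds.
(ii) {AwayTeam, HomeTeam} → Score: every LHS value maps to a single RHS value — holds.
2 of the 2 dependencies hold.

2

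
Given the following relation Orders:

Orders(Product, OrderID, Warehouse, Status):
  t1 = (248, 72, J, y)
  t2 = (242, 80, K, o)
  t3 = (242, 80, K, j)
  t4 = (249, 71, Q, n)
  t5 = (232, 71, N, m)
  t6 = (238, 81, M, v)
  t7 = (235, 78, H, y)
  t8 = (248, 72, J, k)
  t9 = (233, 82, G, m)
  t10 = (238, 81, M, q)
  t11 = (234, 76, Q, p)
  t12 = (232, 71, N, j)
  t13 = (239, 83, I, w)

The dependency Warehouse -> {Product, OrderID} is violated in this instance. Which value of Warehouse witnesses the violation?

Warehouse=J: rows 1, 8 → {Product,OrderID} = (248, 72), (248, 72) ✓
Warehouse=K: rows 2, 3 → {Product,OrderID} = (242, 80), (242, 80) ✓
Warehouse=Q: rows 4, 11 → {Product,OrderID} takes values {(249, 71), (234, 76)} — violation
Warehouse=N: rows 5, 12 → {Product,OrderID} = (232, 71), (232, 71) ✓
Warehouse=M: rows 6, 10 → {Product,OrderID} = (238, 81), (238, 81) ✓
Warehouse=H: row 7 → {Product,OrderID} = (235, 78) ✓
Warehouse=G: row 9 → {Product,OrderID} = (233, 82) ✓
Warehouse=I: row 13 → {Product,OrderID} = (239, 83) ✓
The only Warehouse value with inconsistent RHS is Warehouse=Q.

Q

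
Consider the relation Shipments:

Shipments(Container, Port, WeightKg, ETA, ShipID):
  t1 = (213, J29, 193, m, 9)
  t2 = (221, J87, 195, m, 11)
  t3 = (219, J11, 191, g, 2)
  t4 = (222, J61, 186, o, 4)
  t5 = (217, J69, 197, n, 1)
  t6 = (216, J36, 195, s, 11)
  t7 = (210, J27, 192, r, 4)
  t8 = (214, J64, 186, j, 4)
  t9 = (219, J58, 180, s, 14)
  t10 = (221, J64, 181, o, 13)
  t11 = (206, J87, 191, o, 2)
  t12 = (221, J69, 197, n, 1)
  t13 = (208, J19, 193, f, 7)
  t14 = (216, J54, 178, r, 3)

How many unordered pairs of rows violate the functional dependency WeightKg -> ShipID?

WeightKg=193: violating pairs (1,13) — 1 pair.
WeightKg=195: all 2 rows agree on ShipID — 0 pairs.
WeightKg=191: all 2 rows agree on ShipID — 0 pairs.
WeightKg=186: all 2 rows agree on ShipID — 0 pairs.
WeightKg=197: all 2 rows agree on ShipID — 0 pairs.

1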